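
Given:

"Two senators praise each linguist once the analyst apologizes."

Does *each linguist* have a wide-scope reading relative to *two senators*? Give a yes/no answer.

Yes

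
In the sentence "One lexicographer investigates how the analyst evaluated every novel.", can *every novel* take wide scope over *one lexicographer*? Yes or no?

No

*every novel* occurs within the embedded question *how the analyst evaluated every novel*.
QR across an interrogative CP boundary is ruled out as a wh-island violation.
Hence only narrow scope for *every novel* (under *one lexicographer*) survives.
(Only the surface reading survives: one fixed lexicographer with respect to all the relevant novels.)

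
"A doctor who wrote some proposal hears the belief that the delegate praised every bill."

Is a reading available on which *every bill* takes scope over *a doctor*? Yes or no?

No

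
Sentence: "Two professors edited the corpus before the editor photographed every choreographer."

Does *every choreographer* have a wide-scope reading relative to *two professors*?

No

The target quantifier *every choreographer* is part of the adjunct clause *before the editor photographed every choreographer*.
Scope out of an adjunct clause is unavailable: QR respects the adjunct-island constraint.
Hence only narrow scope for *every choreographer* (under *two professors*) survives.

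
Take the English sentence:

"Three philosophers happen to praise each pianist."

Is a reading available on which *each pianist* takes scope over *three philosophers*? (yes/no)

*each pianist* is the object of the infinitival complement of a raising predicate; raising infinitives are transparent for QR, so the two DPs are in effect clausemates.
Clause-internal QR can adjoin the lower DP above the subject, yielding the inverse reading.
Both orderings are possible: *three philosophers* > *each pianist* and *each pianist* > *three philosophers*.

Yes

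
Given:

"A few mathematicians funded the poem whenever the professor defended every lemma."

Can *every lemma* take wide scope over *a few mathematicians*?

No

Structurally, *every lemma* is inside the adjunct clause *whenever the professor defended every lemma*.
Adjuncts are opaque for quantifier raising; a quantifier in an adjunct stays inside it.
There is no licit LF on which *every lemma* c-commands *a few mathematicians*.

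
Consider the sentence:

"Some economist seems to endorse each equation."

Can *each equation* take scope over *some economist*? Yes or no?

Infinitival complements of raising predicates do not block QR; *each equation* and *some economist* are effectively clausemates.
No island intervenes, so both surface and inverse scope are derivable.

Yes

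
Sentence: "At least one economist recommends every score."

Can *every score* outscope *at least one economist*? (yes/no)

Yes

*at least one economist* and *every score* are co-arguments of the matrix verb, with nothing but a clause-internal boundary between them.
Nothing blocks QR of the lower DP to a position above the higher one, so inverse scope is available.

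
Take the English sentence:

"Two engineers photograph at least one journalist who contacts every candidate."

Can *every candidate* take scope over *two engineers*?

*every candidate* is embedded in the relative clause *who contacts every candidate* modifying *at least one journalist*.
Relative clauses are scope islands: a quantifier cannot QR out of a relative clause to take scope in the matrix clause.
So *every candidate* cannot raise to a position above *two engineers*.

No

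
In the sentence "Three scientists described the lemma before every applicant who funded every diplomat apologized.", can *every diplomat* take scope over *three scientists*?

*every diplomat* occurs within the relative clause *who funded every diplomat*, which is itself inside the adjunct *before every applicant who funded every diplomat apologized*.
The quantifier would have to escape first the RC and then the adjunct — two independent island violations.
So the wide-scope reading for *every diplomat* is blocked.

No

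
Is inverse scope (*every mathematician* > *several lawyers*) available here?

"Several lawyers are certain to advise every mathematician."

Yes

Raising constructions are monoclausal for scope purposes; *every mathematician* is not separated from *several lawyers* by any island.
Since no island is crossed, the inverse ordering is licensed alongside surface scope.
Both orderings are possible: *several lawyers* > *every mathematician* and *every mathematician* > *several lawyers*.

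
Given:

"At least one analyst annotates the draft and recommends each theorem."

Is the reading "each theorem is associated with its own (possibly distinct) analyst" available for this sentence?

No

The described interpretation is the *each theorem* > *at least one analyst* scoping.
*each theorem* sits inside one conjunct of the coordinate structure (*recommends each theorem*).
A quantifier cannot raise out of one conjunct of a coordination across the whole coordinate structure — the CSC applies to QR.
The inverse ordering *each theorem* > *at least one analyst* is therefore underivable.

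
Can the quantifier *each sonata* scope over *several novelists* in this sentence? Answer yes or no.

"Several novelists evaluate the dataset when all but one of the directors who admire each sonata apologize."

The target quantifier *each sonata* is part of the relative clause *who admire each sonata*, which is itself inside the adjunct *when all but one of the directors who admire each sonata apologize*.
Two island boundaries intervene — the relative clause and the adjunct. Either alone would block QR.
So *each sonata* cannot raise high enough to outscope *several novelists*; only the surface ordering *several novelists* > *each sonata* is available.

No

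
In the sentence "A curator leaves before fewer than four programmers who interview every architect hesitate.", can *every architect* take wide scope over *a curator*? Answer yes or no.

*every architect* is embedded in the relative clause *who interview every architect*, which is itself inside the adjunct *before fewer than four programmers who interview every architect hesitate*.
Even if one barrier were somehow void, the other would still block QR.
*every architect* is confined to the island and cannot take scope over *a curator*.
(Only the surface reading survives: one fixed curator with respect to all the relevant architects.)

No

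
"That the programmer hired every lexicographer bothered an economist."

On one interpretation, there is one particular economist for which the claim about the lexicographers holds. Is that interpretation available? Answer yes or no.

Yes

The described interpretation is the *an economist* > *every lexicographer* scoping.
*an economist* is a matrix-clause argument and can take scope within the matrix clause over the constituent containing *every lexicographer*, so *an economist* > *every lexicographer* needs no island-crossing movement and is available.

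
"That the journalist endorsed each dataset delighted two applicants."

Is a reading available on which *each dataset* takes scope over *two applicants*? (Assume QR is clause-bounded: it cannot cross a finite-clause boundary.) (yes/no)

No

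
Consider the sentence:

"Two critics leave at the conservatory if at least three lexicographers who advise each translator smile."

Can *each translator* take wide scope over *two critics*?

No

*each translator* occurs within the relative clause *who advise each translator*, which is itself inside the adjunct *if at least three lexicographers who advise each translator smile*.
Two island boundaries intervene — the relative clause and the adjunct. Either alone would block QR.
*each translator* > *two critics* would require crossing that boundary, which is illicit.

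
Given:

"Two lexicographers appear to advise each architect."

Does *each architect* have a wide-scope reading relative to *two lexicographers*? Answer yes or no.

Infinitival complements of raising predicates do not block QR; *each architect* and *two lexicographers* are effectively clausemates.
No island intervenes, so both surface and inverse scope are derivable.

Yes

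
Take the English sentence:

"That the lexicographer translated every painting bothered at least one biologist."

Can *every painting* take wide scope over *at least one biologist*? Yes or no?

The DP *every painting* is contained in the sentential subject *that the lexicographer translated every painting*.
Subjects — clausal subjects included — are islands for extraction, and QR is no exception.
There is no licit LF on which *every painting* c-commands *at least one biologist*.

No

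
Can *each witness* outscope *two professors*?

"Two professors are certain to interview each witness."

Yes

The matrix predicate is a raising verb, whose infinitival complement is not a scope island — *each witness* can QR into the matrix clause.
No island intervenes, so both surface and inverse scope are derivable.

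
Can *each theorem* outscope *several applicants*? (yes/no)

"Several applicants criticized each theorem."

Yes

*each theorem* is the matrix object and *several applicants* the matrix subject; the two are clausemates.
Ordinary QR to a clause-peripheral position gives the wide-scope LF for the lower DP.
The sentence is scopally ambiguous between *several applicants* > *each theorem* and *each theorem* > *several applicants*.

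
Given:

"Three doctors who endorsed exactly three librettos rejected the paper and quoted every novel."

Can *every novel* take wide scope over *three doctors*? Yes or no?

No

Structurally, *every novel* is inside one conjunct of the coordinate structure (*quoted every novel*).
A quantifier cannot raise out of one conjunct of a coordination across the whole coordinate structure — the CSC applies to QR.
*every novel* > *three doctors* would require crossing that boundary, which is illicit.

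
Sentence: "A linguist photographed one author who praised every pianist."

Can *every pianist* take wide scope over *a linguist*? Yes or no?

The target quantifier *every pianist* is part of the relative clause *who praised every pianist* modifying *one author*.
QR out of a relative clause is ruled out by the relative-clause island constraint.
There is no licit LF on which *every pianist* c-commands *a linguist*.

No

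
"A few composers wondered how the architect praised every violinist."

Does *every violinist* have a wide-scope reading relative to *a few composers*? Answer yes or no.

*every violinist* occurs within the embedded question *how the architect praised every violinist*.
An indirect question is a wh-island; the filled [Spec,CP] blocks QR across the CP edge.
*every violinist* is confined to the island and cannot take scope over *a few composers*.

No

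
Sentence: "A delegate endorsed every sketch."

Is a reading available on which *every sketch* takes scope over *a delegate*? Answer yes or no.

Both DPs are arguments of the same predicate; there is no clause or island boundary between them.
Ordinary QR to a clause-peripheral position gives the wide-scope LF for the lower DP.
Both orderings are possible: *a delegate* > *every sketch* and *every sketch* > *a delegate*.

Yes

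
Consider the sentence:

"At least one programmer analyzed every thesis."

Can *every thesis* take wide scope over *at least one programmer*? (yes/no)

*every thesis* is the matrix object and *at least one programmer* the matrix subject; the two are clausemates.
Since no island is crossed, the inverse ordering is licensed alongside surface scope.
Both orderings are possible: *at least one programmer* > *every thesis* and *every thesis* > *at least one programmer*.

Yes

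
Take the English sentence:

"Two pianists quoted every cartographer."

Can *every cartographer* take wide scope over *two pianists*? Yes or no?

*two pianists* and *every cartographer* are co-arguments of the matrix verb, with nothing but a clause-internal boundary between them.
With no island boundary between them, the object can take inverse scope over the subject via ordinary QR within the clause.

Yes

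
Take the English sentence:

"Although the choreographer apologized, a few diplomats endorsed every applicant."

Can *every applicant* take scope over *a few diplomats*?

Yes

The adjunct island is irrelevant here — *every applicant* and *a few diplomats* are both in the matrix clause.
With no island boundary between them, the object can take inverse scope over the subject via ordinary QR within the clause.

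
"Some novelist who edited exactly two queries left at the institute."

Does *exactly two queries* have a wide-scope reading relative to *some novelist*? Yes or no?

No

The DP *exactly two queries* is contained in the relative clause *who edited exactly two queries*.
Quantifiers inside a relative clause are trapped there; the RC boundary blocks QR.
*exactly two queries* is confined to the island and cannot take scope over *some novelist*.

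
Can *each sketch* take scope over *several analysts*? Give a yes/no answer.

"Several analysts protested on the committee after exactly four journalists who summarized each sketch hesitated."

No

The target quantifier *each sketch* is part of the relative clause *who summarized each sketch*, which is itself inside the adjunct *after exactly four journalists who summarized each sketch hesitated*.
Two island boundaries intervene — the relative clause and the adjunct. Either alone would block QR.
So the wide-scope reading for *each sketch* is blocked.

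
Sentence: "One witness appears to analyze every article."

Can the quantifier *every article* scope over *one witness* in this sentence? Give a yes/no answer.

Yes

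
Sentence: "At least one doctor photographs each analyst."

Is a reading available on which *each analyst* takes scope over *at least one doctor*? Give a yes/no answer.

*each analyst* and *at least one doctor* are in the same minimal clause.
With no island boundary between them, the object can take inverse scope over the subject via ordinary QR within the clause.
The sentence is scopally ambiguous between *at least one doctor* > *each analyst* and *each analyst* > *at least one doctor*.

Yes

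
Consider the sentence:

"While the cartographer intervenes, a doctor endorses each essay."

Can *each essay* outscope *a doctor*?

Neither queried DP is inside the adjunct, so the adjunct-island constraint does not apply.
Nothing blocks QR of the lower DP to a position above the higher one, so inverse scope is available.
So *each essay* > *a doctor* is among the available readings.

Yes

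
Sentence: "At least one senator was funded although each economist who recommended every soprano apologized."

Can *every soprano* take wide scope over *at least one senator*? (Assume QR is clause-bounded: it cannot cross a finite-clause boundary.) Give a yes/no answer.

Structurally, *every soprano* is inside the relative clause *who recommended every soprano*, which is itself inside the adjunct *although each economist who recommended every soprano apologized*.
Nested islands: the RC island is itself inside an adjunct island, so wide scope is doubly excluded.
Hence only narrow scope for *every soprano* (under *at least one senator*) survives.

No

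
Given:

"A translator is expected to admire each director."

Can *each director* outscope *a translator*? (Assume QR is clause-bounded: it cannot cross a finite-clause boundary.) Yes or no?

Yes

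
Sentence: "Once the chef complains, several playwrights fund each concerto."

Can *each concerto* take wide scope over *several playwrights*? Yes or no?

Yes

Although there is an adjunct clause, *each concerto* is in the main clause, not inside the adjunct.
No island intervenes, so both surface and inverse scope are derivable.
The sentence is scopally ambiguous between *several playwrights* > *each concerto* and *each concerto* > *several playwrights*.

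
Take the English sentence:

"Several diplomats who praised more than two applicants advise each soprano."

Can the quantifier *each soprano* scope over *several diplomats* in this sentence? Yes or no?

Although the sentence contains a relative clause (*who praised more than two applicants*), *each soprano* is outside it, in the matrix VP.
Ordinary QR to a clause-peripheral position gives the wide-scope LF for the lower DP.

Yes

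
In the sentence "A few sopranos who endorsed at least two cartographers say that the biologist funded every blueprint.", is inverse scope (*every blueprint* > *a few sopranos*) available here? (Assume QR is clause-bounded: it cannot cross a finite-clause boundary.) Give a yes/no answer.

*every blueprint* is embedded in the finite complement clause *that the biologist funded every blueprint*.
Finite CP is the ceiling for QR here, by assumption.
*every blueprint* is confined to the island and cannot take scope over *a few sopranos*.

No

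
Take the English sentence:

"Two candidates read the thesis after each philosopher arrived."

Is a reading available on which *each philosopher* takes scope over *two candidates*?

*each philosopher* occurs within the adjunct clause *after each philosopher arrived*.
Adjunct clauses are scope islands: a quantifier inside an adjunct cannot raise into the matrix clause.
The inverse ordering *each philosopher* > *two candidates* is therefore underivable.

No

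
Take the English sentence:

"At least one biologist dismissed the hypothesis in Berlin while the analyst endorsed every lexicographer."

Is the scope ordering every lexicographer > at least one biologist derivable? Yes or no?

*every lexicographer* is embedded in the adjunct clause *while the analyst endorsed every lexicographer*.
Scope out of an adjunct clause is unavailable: QR respects the adjunct-island constraint.
*every lexicographer* is confined to the island and cannot take scope over *at least one biologist*.

No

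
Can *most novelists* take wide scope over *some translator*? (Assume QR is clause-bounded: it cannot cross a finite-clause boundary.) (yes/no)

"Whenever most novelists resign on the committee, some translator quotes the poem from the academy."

No

*most novelists* is embedded in the adjunct clause *whenever most novelists resign on the committee*.
Adverbial clauses are not L-marked, so they are barriers for QR — the quantifier cannot escape the adjunct.
*most novelists* is confined to the island and cannot take scope over *some translator*.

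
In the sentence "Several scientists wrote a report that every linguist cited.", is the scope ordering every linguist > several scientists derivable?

*every linguist* is embedded in the relative clause *that every linguist cited* modifying *a report*.
The relative clause forms an island for QR, so the quantifier is confined to the head noun's restrictor.
The inverse ordering *every linguist* > *several scientists* is therefore underivable.

No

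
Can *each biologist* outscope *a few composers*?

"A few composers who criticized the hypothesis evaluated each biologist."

*each biologist* is a matrix argument; only *a few composers* is modified by the relative clause *who criticized the hypothesis*, so the RC island is irrelevant to the target quantifier.
With no island boundary between them, the object can take inverse scope over the subject via ordinary QR within the clause.

Yes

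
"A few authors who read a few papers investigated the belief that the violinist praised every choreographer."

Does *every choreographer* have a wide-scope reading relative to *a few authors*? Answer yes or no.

*every choreographer* sits inside the complex NP *the belief that the violinist praised every choreographer*.
Noun-complement clauses are scope islands (the Complex NP Constraint): a quantifier inside one cannot scope into the matrix.
So *every choreographer* cannot raise high enough to outscope *a few authors*; only the surface ordering *a few authors* > *every choreographer* is available.

No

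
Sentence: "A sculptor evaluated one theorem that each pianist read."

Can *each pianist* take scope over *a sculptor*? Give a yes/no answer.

No

*each pianist* sits inside the relative clause *that each pianist read* modifying *one theorem*.
Relative clauses are scope islands: a quantifier cannot QR out of a relative clause to take scope in the matrix clause.
So *each pianist* cannot raise high enough to outscope *a sculptor*; only the surface ordering *a sculptor* > *each pianist* is available.
(Only the surface reading survives: one fixed sculptor with respect to all the relevant pianists.)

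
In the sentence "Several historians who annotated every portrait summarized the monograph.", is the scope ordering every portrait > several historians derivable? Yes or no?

No

*every portrait* occurs within the relative clause *who annotated every portrait*.
Relative clauses are scope islands: a quantifier cannot QR out of a relative clause to take scope in the matrix clause.
The inverse ordering *every portrait* > *several historians* is therefore underivable.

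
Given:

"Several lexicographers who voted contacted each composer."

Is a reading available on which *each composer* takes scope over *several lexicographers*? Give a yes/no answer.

Yes

*each composer* is a matrix argument; only *several lexicographers* is modified by the relative clause *who voted*, so the RC island is irrelevant to the target quantifier.
Since no island is crossed, the inverse ordering is licensed alongside surface scope.
Both orderings are possible: *several lexicographers* > *each composer* and *each composer* > *several lexicographers*.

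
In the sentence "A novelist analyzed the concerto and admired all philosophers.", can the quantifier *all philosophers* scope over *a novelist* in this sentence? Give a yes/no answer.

No

*all philosophers* occurs within one conjunct of the coordinate structure (*admired all philosophers*).
The Coordinate Structure Constraint blocks movement (including QR) out of a single conjunct.
There is no licit LF on which *all philosophers* c-commands *a novelist*.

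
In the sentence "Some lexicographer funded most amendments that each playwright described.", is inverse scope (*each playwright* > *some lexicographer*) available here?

*each playwright* is embedded in the relative clause *that each playwright described* modifying *most amendments*.
QR out of a relative clause is ruled out by the relative-clause island constraint.
The inverse ordering *each playwright* > *some lexicographer* is therefore underivable.
(Only the surface reading survives: one fixed lexicographer with respect to all the relevant playwrights.)

No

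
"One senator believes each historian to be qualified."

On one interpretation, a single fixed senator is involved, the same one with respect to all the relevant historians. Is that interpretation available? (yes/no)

The described interpretation is the *one senator* > *each historian* scoping.
Nothing needs to raise for *one senator* > *each historian*, so no island constraint is at stake.

Yes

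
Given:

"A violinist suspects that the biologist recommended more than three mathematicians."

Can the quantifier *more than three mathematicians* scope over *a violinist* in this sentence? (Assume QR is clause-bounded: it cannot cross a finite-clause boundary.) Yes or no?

No

The DP *more than three mathematicians* is contained in the finite complement clause *that the biologist recommended more than three mathematicians*.
QR is clause-bounded, so the finite complement is a scope island for the embedded quantifier.
The inverse ordering *more than three mathematicians* > *a violinist* is therefore underivable.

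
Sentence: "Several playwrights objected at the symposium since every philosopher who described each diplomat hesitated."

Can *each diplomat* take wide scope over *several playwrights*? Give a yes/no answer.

No

*each diplomat* is embedded in the relative clause *who described each diplomat*, which is itself inside the adjunct *since every philosopher who described each diplomat hesitated*.
Nested islands: the RC island is itself inside an adjunct island, so wide scope is doubly excluded.
So *each diplomat* cannot raise to a position above *several playwrights*.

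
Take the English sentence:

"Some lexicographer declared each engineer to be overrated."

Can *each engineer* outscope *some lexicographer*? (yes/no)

ECM infinitives lack a CP barrier, so *each engineer* can QR over the matrix subject *some lexicographer*.
No island intervenes, so both surface and inverse scope are derivable.

Yes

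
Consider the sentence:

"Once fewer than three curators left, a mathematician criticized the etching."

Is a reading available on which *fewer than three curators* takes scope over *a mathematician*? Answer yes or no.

No

*fewer than three curators* occurs within the adjunct clause *once fewer than three curators left*.
Adverbial clauses are not L-marked, so they are barriers for QR — the quantifier cannot escape the adjunct.
The ordering *fewer than three curators* > *a mathematician* is therefore underivable.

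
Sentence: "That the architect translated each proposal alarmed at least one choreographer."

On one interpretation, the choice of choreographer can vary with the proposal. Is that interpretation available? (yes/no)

This is the *each proposal* > *at least one choreographer* reading.
The target quantifier *each proposal* is part of the sentential subject *that the architect translated each proposal*.
The subject-island constraint blocks QR out of a clausal subject.
The ordering *each proposal* > *at least one choreographer* is therefore underivable.

No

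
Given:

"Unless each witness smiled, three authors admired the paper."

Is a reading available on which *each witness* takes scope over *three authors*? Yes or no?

No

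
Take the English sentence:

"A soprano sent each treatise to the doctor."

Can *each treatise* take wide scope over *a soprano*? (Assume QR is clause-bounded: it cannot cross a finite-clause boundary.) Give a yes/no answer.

Yes

*each treatise* and *a soprano* are in the same minimal clause.
Nothing blocks QR of the lower DP to a position above the higher one, so inverse scope is available.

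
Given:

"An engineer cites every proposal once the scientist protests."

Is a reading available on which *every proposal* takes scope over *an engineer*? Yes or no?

The adjunct island is irrelevant here — *every proposal* and *an engineer* are both in the matrix clause.
With no island boundary between them, the object can take inverse scope over the subject via ordinary QR within the clause.

Yes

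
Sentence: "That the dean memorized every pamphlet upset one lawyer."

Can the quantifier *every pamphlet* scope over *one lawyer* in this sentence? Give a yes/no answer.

*every pamphlet* sits inside the sentential subject *that the dean memorized every pamphlet*.
Sentential subjects are islands: a quantifier inside the subject clause cannot raise over the matrix predicate.
*every pamphlet* > *one lawyer* would require crossing that boundary, which is illicit.

No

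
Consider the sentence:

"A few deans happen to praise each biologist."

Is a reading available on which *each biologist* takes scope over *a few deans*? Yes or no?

Yes

*each biologist* is inside a raising infinitive, which is transparent to QR (no CP barrier), so it behaves as a matrix argument.
Clause-internal QR can adjoin the lower DP above the subject, yielding the inverse reading.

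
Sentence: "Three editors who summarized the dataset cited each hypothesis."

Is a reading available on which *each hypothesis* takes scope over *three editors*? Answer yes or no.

The RC *who summarized the dataset* is an island, but *each hypothesis* is not inside it — it is the matrix object, a clausemate of *three editors*.
With no island boundary between them, the object can take inverse scope over the subject via ordinary QR within the clause.

Yes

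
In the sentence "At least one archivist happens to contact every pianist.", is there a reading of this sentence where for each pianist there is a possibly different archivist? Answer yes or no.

Yes

The paraphrase describes the scope ordering *every pianist* > *at least one archivist*.
Infinitival complements of raising predicates do not block QR; *every pianist* and *at least one archivist* are effectively clausemates.
Since no island is crossed, the inverse ordering is licensed alongside surface scope.
Both orderings are possible: *at least one archivist* > *every pianist* and *every pianist* > *at least one archivist*.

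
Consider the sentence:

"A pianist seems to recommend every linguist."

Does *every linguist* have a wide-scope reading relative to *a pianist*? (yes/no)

Yes

Infinitival complements of raising predicates do not block QR; *every linguist* and *a pianist* are effectively clausemates.
Since no island is crossed, the inverse ordering is licensed alongside surface scope.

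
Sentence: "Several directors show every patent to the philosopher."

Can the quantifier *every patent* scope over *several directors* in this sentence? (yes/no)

Yes

*several directors* and *every patent* are co-arguments of the matrix verb, with nothing but a clause-internal boundary between them.
With no island boundary between them, the object can take inverse scope over the subject via ordinary QR within the clause.
So *every patent* > *several directors* is among the available readings.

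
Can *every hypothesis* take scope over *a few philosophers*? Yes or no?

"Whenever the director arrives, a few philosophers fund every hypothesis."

The adjunct island is irrelevant here — *every hypothesis* and *a few philosophers* are both in the matrix clause.
QR within a single clause is free, so the lower quantifier may take scope over the higher one.

Yes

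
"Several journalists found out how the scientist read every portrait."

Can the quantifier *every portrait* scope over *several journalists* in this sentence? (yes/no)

*every portrait* sits inside the embedded question *how the scientist read every portrait*.
An indirect question is a wh-island; the filled [Spec,CP] blocks QR across the CP edge.
So *every portrait* cannot raise high enough to outscope *several journalists*; only the surface ordering *several journalists* > *every portrait* is available.

No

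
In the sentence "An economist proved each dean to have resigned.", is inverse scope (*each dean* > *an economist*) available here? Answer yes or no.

Yes

This is an ECM construction: *each dean* is the infinitival subject, Case-marked by the matrix verb, and the infinitive is transparent for QR.
QR within a single clause is free, so the lower quantifier may take scope over the higher one.
So *each dean* > *an economist* is among the available readings.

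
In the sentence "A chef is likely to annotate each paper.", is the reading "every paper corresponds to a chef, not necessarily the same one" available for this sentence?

Yes

That reading corresponds to *each paper* > *a chef*.
*each paper* is the object of the infinitival complement of a raising predicate; raising infinitives are transparent for QR, so the two DPs are in effect clausemates.
Clause-internal QR can adjoin the lower DP above the subject, yielding the inverse reading.
Both orderings are possible: *a chef* > *each paper* and *each paper* > *a chef*.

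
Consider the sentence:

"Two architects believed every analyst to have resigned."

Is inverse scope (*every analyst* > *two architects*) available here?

Yes

*every analyst* is the subject of an ECM infinitive — the infinitival complement of an ECM verb is not a scope island, so *every analyst* can raise into the matrix clause.
QR within a single clause is free, so the lower quantifier may take scope over the higher one.
Both orderings are possible: *two architects* > *every analyst* and *every analyst* > *two architects*.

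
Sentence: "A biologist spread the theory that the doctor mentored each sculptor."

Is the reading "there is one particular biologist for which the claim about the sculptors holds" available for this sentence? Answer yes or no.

That reading corresponds to *a biologist* > *each sculptor*.
Nothing needs to raise for *a biologist* > *each sculptor*, so no island constraint is at stake.

Yes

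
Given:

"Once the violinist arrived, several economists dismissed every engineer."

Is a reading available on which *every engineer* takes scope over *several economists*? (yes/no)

Neither queried DP is inside the adjunct, so the adjunct-island constraint does not apply.
Ordinary QR to a clause-peripheral position gives the wide-scope LF for the lower DP.

Yes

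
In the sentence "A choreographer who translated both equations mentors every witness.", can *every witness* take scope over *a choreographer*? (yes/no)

Yes

*every witness* sits in the matrix clause, not in the relative clause on *a choreographer*.
Clause-internal QR can adjoin the lower DP above the subject, yielding the inverse reading.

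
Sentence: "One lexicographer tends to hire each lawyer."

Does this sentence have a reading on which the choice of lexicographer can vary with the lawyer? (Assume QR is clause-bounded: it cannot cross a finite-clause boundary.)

This is the *each lawyer* > *one lexicographer* reading.
Infinitival complements of raising predicates do not block QR; *each lawyer* and *one lexicographer* are effectively clausemates.
QR within a single clause is free, so the lower quantifier may take scope over the higher one.
Both orderings are possible: *one lexicographer* > *each lawyer* and *each lawyer* > *one lexicographer*.

Yes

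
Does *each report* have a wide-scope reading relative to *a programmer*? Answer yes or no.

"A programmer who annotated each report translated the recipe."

The target quantifier *each report* is part of the relative clause *who annotated each report*.
Quantifiers inside a relative clause are trapped there; the RC boundary blocks QR.
*each report* > *a programmer* would require crossing that boundary, which is illicit.

No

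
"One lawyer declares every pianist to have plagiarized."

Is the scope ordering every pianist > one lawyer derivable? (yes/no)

Yes

*every pianist* is the subject of an ECM infinitive — the infinitival complement of an ECM verb is not a scope island, so *every pianist* can raise into the matrix clause.
Since no island is crossed, the inverse ordering is licensed alongside surface scope.
So *every pianist* > *one lawyer* is among the available readings.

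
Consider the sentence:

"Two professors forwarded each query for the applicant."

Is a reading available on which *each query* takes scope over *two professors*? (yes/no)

*each query* is the matrix object and *two professors* the matrix subject; the two are clausemates.
Nothing blocks QR of the lower DP to a position above the higher one, so inverse scope is available.
Both orderings are possible: *two professors* > *each query* and *each query* > *two professors*.

Yes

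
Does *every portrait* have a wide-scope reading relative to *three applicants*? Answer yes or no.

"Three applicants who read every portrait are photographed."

No

*every portrait* is embedded in the relative clause *who read every portrait*.
Relative clauses block scope extraction: QR cannot target a position outside the modified NP.
*every portrait* is confined to the island and cannot take scope over *three applicants*.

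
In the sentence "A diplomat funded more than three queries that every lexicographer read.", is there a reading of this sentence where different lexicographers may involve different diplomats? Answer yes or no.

The paraphrase describes the scope ordering *every lexicographer* > *a diplomat*.
Structurally, *every lexicographer* is inside the relative clause *that every lexicographer read* modifying *more than three queries*.
QR out of a relative clause is ruled out by the relative-clause island constraint.
So *every lexicographer* cannot raise high enough to outscope *a diplomat*; only the surface ordering *a diplomat* > *every lexicographer* is available.

No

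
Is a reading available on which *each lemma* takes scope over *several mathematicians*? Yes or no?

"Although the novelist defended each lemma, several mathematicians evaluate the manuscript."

No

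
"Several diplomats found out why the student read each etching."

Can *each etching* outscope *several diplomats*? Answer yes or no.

No

*each etching* is embedded in the embedded question *why the student read each etching*.
Embedded questions are wh-islands: a quantifier inside an indirect question cannot QR into the matrix clause.
So the wide-scope reading for *each etching* is blocked.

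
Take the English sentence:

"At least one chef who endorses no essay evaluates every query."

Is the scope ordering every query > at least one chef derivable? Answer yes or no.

Yes

*every query* sits in the matrix clause, not in the relative clause on *at least one chef*.
Nothing blocks QR of the lower DP to a position above the higher one, so inverse scope is available.
So *every query* > *at least one chef* is among the available readings.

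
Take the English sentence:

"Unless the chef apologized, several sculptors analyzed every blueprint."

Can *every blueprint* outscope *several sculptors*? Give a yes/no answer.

Yes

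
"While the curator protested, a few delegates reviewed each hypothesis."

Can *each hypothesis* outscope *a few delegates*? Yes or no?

Yes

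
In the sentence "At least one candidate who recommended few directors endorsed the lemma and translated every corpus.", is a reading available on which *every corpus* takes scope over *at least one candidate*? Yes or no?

Structurally, *every corpus* is inside one conjunct of the coordinate structure (*translated every corpus*).
QR out of a conjunct would have to apply non-ATB, which the CSC forbids.
So *every corpus* cannot raise high enough to outscope *at least one candidate*; only the surface ordering *at least one candidate* > *every corpus* is available.
(Only the surface reading survives: one fixed candidate with respect to all the relevant corpora.)

No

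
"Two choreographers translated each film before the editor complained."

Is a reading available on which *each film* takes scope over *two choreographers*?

Yes

*each film* is a matrix argument; the adjunct is an island but the target quantifier is outside it.
QR within a single clause is free, so the lower quantifier may take scope over the higher one.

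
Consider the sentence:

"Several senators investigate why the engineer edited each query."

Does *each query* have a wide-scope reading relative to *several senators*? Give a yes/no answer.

No

*each query* is embedded in the embedded question *why the engineer edited each query*.
QR across an interrogative CP boundary is ruled out as a wh-island violation.
So *each query* cannot raise to a position above *several senators*.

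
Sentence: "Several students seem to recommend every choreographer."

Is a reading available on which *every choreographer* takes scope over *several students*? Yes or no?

*every choreographer* is inside a raising infinitive, which is transparent to QR (no CP barrier), so it behaves as a matrix argument.
With no island boundary between them, the object can take inverse scope over the subject via ordinary QR within the clause.

Yes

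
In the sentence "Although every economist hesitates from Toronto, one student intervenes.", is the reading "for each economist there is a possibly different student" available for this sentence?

No

The paraphrase describes the scope ordering *every economist* > *one student*.
Structurally, *every economist* is inside the adjunct clause *although every economist hesitates from Toronto*.
Adjunct clauses are scope islands: a quantifier inside an adjunct cannot raise into the matrix clause.
The ordering *every economist* > *one student* is therefore underivable.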